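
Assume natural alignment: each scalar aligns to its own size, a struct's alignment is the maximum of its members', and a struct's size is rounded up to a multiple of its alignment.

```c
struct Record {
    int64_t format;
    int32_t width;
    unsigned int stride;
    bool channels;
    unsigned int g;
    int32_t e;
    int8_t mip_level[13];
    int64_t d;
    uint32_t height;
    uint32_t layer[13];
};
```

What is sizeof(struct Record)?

@0: format [8B, align 8] → 8
@8: width [4B, align 4] → 12
@12: stride [4B, align 4] → 16
@16: channels [1B, align 1] → 17
+3 pad (align 4)
@20: g [4B, align 4] → 24
@24: e [4B, align 4] → 28
@28: mip_level [13B, align 1] → 41
+7 pad (align 8)
@48: d [8B, align 8] → 56
@56: height [4B, align 4] → 60
@60: layer [52B, align 4] → 112
size 112, align 8

112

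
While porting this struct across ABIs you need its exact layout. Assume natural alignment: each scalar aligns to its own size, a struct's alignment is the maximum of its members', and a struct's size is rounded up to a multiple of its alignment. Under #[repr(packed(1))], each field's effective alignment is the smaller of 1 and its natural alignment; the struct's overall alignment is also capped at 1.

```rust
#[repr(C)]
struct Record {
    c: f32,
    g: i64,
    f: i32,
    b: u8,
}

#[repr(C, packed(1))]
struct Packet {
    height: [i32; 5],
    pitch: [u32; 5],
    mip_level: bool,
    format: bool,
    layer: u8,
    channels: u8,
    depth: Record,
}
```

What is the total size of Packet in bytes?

Record: @0: c [4B, align 4] → 4; +4 pad (align 8); @8: g [8B, align 8] → 16; @16: f [4B, align 4] → 20; @20: b [1B, align 1] → 21; +3 tail pad (align 8); size 24, align 8
@0: height [20B, align 1] → 20
@20: pitch [20B, align 1] → 40
@40: mip_level [1B, align 1] → 41
@41: format [1B, align 1] → 42
@42: layer [1B, align 1] → 43
@43: channels [1B, align 1] → 44
@44: depth [24B, align 1] → 68
size 68, align 1

68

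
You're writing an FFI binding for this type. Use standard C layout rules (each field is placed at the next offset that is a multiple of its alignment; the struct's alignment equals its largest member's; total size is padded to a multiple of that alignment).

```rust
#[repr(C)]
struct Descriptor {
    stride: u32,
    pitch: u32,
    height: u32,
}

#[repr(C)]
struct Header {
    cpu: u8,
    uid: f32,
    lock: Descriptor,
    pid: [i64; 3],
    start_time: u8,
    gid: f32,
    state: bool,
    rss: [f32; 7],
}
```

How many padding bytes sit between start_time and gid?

3

Descriptor: @0: stride [4B, align 4] → 4; @4: pitch [4B, align 4] → 8; @8: height [4B, align 4] → 12; size 12, align 4
@0: cpu [1B, align 1] → 1
+3 pad (align 4)
@4: uid [4B, align 4] → 8
@8: lock [12B, align 4] → 20
+4 pad (align 8)
@24: pid [24B, align 8] → 48
@48: start_time [1B, align 1] → 49
+3 pad (align 4)
@52: gid [4B, align 4] → 56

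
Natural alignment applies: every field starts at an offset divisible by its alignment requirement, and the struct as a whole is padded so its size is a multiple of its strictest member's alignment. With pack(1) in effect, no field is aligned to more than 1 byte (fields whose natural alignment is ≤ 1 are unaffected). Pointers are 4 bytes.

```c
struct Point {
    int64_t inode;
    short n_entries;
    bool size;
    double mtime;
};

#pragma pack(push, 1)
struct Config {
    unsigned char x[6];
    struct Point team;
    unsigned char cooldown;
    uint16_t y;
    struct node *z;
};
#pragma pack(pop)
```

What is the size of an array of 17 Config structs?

Point: inode at 0 (size 8, align 8) → ends 8; n_entries at 8 (size 2, align 2) → ends 10; size at 10 (size 1, align 1) → ends 11; pad 5 to align 8 for mtime; mtime at 16 (size 8, align 8) → ends 24; total 24 bytes, alignment 8
x at 0 (size 6, align 1) → ends 6
team at 6 (size 24, align 1) → ends 30
cooldown at 30 (size 1, align 1) → ends 31
y at 31 (size 2, align 1) → ends 33
z at 33 (size 4, align 1) → ends 37
total 37 bytes, alignment 1
array of 17: 17 × 37 = 629

629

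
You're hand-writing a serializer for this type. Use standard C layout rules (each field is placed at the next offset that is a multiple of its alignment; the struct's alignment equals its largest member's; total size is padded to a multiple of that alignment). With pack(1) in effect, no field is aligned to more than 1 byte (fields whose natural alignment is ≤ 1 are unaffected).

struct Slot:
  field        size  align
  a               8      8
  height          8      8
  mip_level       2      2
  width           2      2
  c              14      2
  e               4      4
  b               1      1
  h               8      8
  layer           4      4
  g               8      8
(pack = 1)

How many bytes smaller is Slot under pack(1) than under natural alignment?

natural layout:
  @0: a [8B, align 8] → 8
  @8: height [8B, align 8] → 16
  @16: mip_level [2B, align 2] → 18
  @18: width [2B, align 2] → 20
  @20: c [14B, align 2] → 34
  +2 pad (align 4)
  @36: e [4B, align 4] → 40
  @40: b [1B, align 1] → 41
  +7 pad (align 8)
  @48: h [8B, align 8] → 56
  @56: layer [4B, align 4] → 60
  +4 pad (align 8)
  @64: g [8B, align 8] → 72
  size 72, align 8
packed(1) layout:
  @0: a [8B, align 1] → 8
  @8: height [8B, align 1] → 16
  @16: mip_level [2B, align 1] → 18
  @18: width [2B, align 1] → 20
  @20: c [14B, align 1] → 34
  @34: e [4B, align 1] → 38
  @38: b [1B, align 1] → 39
  @39: h [8B, align 1] → 47
  @47: layer [4B, align 1] → 51
  @51: g [8B, align 1] → 59
  size 59, align 1
72 − 59 = 13

13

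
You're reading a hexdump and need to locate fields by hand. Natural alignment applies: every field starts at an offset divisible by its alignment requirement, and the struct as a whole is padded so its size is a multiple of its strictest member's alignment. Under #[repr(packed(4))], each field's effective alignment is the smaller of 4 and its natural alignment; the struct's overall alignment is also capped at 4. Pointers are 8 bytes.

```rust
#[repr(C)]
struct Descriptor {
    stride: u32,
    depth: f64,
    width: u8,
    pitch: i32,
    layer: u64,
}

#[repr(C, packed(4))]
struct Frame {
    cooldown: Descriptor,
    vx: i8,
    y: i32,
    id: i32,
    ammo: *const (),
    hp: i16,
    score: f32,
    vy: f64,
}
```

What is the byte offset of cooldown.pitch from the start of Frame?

Descriptor: @0: stride [4B, align 4] → 4; +4 pad (align 8); @8: depth [8B, align 8] → 16; @16: width [1B, align 1] → 17; +3 pad (align 4); @20: pitch [4B, align 4] → 24; @24: layer [8B, align 8] → 32; size 32, align 8
@0: cooldown [32B, align 4] → 32
within Descriptor: pitch at 20
0 + 20 = 20

20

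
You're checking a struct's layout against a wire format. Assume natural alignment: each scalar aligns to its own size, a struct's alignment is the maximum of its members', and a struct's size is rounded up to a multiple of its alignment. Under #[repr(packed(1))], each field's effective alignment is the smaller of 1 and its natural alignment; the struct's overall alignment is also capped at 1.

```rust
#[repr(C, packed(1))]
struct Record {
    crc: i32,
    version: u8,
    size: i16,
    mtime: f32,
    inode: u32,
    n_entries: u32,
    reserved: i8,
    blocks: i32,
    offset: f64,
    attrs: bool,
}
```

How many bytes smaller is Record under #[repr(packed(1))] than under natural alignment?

15

natural layout:
  crc at 0 (size 4, align 4) → ends 4
  version at 4 (size 1, align 1) → ends 5
  pad 1 to align 2 for size
  size at 6 (size 2, align 2) → ends 8
  mtime at 8 (size 4, align 4) → ends 12
  inode at 12 (size 4, align 4) → ends 16
  n_entries at 16 (size 4, align 4) → ends 20
  reserved at 20 (size 1, align 1) → ends 21
  pad 3 to align 4 for blocks
  blocks at 24 (size 4, align 4) → ends 28
  pad 4 to align 8 for offset
  offset at 32 (size 8, align 8) → ends 40
  attrs at 40 (size 1, align 1) → ends 41
  tail pad 7 to reach multiple of 8
  total 48 bytes, alignment 8
packed(1) layout:
  crc at 0 (size 4, align 1) → ends 4
  version at 4 (size 1, align 1) → ends 5
  size at 5 (size 2, align 1) → ends 7
  mtime at 7 (size 4, align 1) → ends 11
  inode at 11 (size 4, align 1) → ends 15
  n_entries at 15 (size 4, align 1) → ends 19
  reserved at 19 (size 1, align 1) → ends 20
  blocks at 20 (size 4, align 1) → ends 24
  offset at 24 (size 8, align 1) → ends 32
  attrs at 32 (size 1, align 1) → ends 33
  total 33 bytes, alignment 1
48 − 33 = 15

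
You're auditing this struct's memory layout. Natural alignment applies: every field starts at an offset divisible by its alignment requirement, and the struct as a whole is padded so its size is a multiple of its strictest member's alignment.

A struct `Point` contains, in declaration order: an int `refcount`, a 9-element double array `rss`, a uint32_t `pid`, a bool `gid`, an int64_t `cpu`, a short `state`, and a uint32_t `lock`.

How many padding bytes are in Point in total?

9

0..4  refcount  (4B, 4-aligned)
4..8  -- padding (4B)
8..80  rss  (72B, 8-aligned)
80..84  pid  (4B, 4-aligned)
84..85  gid  (1B, 1-aligned)
85..88  -- padding (3B)
88..96  cpu  (8B, 8-aligned)
96..98  state  (2B, 2-aligned)
98..100  -- padding (2B)
100..104  lock  (4B, 4-aligned)
sizeof = 104, alignof = 8
data bytes 95, size 104 → padding 9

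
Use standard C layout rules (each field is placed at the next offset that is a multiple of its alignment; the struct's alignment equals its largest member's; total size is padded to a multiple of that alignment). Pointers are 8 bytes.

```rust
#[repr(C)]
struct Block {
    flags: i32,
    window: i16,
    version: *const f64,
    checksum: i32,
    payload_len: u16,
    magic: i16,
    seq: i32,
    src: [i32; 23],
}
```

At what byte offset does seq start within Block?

flags at 0 (size 4, align 4) → ends 4
window at 4 (size 2, align 2) → ends 6
pad 2 to align 8 for version
version at 8 (size 8, align 8) → ends 16
checksum at 16 (size 4, align 4) → ends 20
payload_len at 20 (size 2, align 2) → ends 22
magic at 22 (size 2, align 2) → ends 24
seq at 24 (size 4, align 4) → ends 28

24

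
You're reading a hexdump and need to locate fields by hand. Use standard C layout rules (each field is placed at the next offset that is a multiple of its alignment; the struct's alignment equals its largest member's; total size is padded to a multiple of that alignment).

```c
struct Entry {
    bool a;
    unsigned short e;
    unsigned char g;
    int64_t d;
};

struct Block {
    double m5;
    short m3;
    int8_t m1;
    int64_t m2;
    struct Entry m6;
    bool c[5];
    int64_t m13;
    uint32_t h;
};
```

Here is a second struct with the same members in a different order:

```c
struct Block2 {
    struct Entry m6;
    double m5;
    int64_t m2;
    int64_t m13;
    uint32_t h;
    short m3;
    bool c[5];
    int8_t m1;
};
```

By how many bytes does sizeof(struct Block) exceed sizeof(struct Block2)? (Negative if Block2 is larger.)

8

Entry: 0..1  a  (1B, 1-aligned); 1..2  -- padding (1B); 2..4  e  (2B, 2-aligned); 4..5  g  (1B, 1-aligned); 5..8  -- padding (3B); 8..16  d  (8B, 8-aligned); sizeof = 16, alignof = 8
0..8  m5  (8B, 8-aligned)
8..10  m3  (2B, 2-aligned)
10..11  m1  (1B, 1-aligned)
11..16  -- padding (5B)
16..24  m2  (8B, 8-aligned)
24..40  m6  (16B, 8-aligned)
40..45  c  (5B, 1-aligned)
45..48  -- padding (3B)
48..56  m13  (8B, 8-aligned)
56..60  h  (4B, 4-aligned)
60..64  -- tail padding (4B)
sizeof = 64, alignof = 8
— Block2 —
0..16  m6  (16B, 8-aligned)
16..24  m5  (8B, 8-aligned)
24..32  m2  (8B, 8-aligned)
32..40  m13  (8B, 8-aligned)
40..44  h  (4B, 4-aligned)
44..46  m3  (2B, 2-aligned)
46..51  c  (5B, 1-aligned)
51..52  m1  (1B, 1-aligned)
52..56  -- tail padding (4B)
sizeof = 56, alignof = 8
64 − 56 = 8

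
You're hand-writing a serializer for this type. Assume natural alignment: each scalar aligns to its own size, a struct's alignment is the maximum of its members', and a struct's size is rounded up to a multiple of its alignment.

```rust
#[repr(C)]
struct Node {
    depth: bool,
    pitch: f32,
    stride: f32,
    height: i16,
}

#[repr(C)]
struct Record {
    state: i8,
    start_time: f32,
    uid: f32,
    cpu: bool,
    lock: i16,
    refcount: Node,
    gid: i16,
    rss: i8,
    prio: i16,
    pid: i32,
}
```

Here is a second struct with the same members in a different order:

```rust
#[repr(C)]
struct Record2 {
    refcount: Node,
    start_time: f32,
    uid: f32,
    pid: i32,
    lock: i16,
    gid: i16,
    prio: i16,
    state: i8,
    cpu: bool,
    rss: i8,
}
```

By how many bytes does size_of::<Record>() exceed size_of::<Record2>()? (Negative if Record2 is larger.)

4

Node: @0: depth [1B, align 1] → 1; +3 pad (align 4); @4: pitch [4B, align 4] → 8; @8: stride [4B, align 4] → 12; @12: height [2B, align 2] → 14; +2 tail pad (align 4); size 16, align 4
@0: state [1B, align 1] → 1
+3 pad (align 4)
@4: start_time [4B, align 4] → 8
@8: uid [4B, align 4] → 12
@12: cpu [1B, align 1] → 13
+1 pad (align 2)
@14: lock [2B, align 2] → 16
@16: refcount [16B, align 4] → 32
@32: gid [2B, align 2] → 34
@34: rss [1B, align 1] → 35
+1 pad (align 2)
@36: prio [2B, align 2] → 38
+2 pad (align 4)
@40: pid [4B, align 4] → 44
size 44, align 4
— Record2 —
@0: refcount [16B, align 4] → 16
@16: start_time [4B, align 4] → 20
@20: uid [4B, align 4] → 24
@24: pid [4B, align 4] → 28
@28: lock [2B, align 2] → 30
@30: gid [2B, align 2] → 32
@32: prio [2B, align 2] → 34
@34: state [1B, align 1] → 35
@35: cpu [1B, align 1] → 36
@36: rss [1B, align 1] → 37
+3 tail pad (align 4)
size 40, align 4
44 − 40 = 4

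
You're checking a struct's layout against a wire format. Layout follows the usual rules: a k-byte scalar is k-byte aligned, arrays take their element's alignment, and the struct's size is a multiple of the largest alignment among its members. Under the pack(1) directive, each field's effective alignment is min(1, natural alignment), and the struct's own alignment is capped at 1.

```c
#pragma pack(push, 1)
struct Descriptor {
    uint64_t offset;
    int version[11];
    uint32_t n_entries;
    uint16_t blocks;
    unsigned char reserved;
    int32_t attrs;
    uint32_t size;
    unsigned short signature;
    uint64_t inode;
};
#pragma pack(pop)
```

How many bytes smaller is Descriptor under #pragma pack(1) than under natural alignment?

3

natural layout:
  offset at 0 (size 8, align 8) → ends 8
  version at 8 (size 44, align 4) → ends 52
  n_entries at 52 (size 4, align 4) → ends 56
  blocks at 56 (size 2, align 2) → ends 58
  reserved at 58 (size 1, align 1) → ends 59
  pad 1 to align 4 for attrs
  attrs at 60 (size 4, align 4) → ends 64
  size at 64 (size 4, align 4) → ends 68
  signature at 68 (size 2, align 2) → ends 70
  pad 2 to align 8 for inode
  inode at 72 (size 8, align 8) → ends 80
  total 80 bytes, alignment 8
packed(1) layout:
  offset at 0 (size 8, align 1) → ends 8
  version at 8 (size 44, align 1) → ends 52
  n_entries at 52 (size 4, align 1) → ends 56
  blocks at 56 (size 2, align 1) → ends 58
  reserved at 58 (size 1, align 1) → ends 59
  attrs at 59 (size 4, align 1) → ends 63
  size at 63 (size 4, align 1) → ends 67
  signature at 67 (size 2, align 1) → ends 69
  inode at 69 (size 8, align 1) → ends 77
  total 77 bytes, alignment 1
80 − 77 = 3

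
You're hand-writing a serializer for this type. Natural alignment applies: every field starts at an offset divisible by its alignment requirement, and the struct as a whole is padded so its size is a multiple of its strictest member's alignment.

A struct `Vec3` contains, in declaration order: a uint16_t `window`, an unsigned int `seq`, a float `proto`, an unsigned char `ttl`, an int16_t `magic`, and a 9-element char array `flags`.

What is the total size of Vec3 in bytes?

@0: window [2B, align 2] → 2
+2 pad (align 4)
@4: seq [4B, align 4] → 8
@8: proto [4B, align 4] → 12
@12: ttl [1B, align 1] → 13
+1 pad (align 2)
@14: magic [2B, align 2] → 16
@16: flags [9B, align 1] → 25
+3 tail pad (align 4)
size 28, align 4

28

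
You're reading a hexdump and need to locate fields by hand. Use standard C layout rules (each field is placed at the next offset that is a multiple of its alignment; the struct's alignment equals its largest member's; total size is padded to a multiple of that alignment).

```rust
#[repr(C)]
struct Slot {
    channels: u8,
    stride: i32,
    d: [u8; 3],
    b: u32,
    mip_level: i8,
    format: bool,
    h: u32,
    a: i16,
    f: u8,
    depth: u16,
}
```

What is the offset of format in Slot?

17

channels at 0 (size 1, align 1) → ends 1
pad 3 to align 4 for stride
stride at 4 (size 4, align 4) → ends 8
d at 8 (size 3, align 1) → ends 11
pad 1 to align 4 for b
b at 12 (size 4, align 4) → ends 16
mip_level at 16 (size 1, align 1) → ends 17
format at 17 (size 1, align 1) → ends 18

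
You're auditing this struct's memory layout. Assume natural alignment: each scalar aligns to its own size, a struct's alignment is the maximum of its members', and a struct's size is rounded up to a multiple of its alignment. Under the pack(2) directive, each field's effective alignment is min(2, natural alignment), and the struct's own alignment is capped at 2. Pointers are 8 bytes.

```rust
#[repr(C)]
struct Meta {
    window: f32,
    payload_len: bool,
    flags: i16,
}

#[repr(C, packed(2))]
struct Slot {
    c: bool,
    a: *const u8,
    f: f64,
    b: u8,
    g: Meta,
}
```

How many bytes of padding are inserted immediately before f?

0

Meta: window at 0 (size 4, align 4) → ends 4; payload_len at 4 (size 1, align 1) → ends 5; pad 1 to align 2 for flags; flags at 6 (size 2, align 2) → ends 8; total 8 bytes, alignment 4
c at 0 (size 1, align 1) → ends 1
pad 1 to align 2 for a
a at 2 (size 8, align 2) → ends 10
f at 10 (size 8, align 2) → ends 18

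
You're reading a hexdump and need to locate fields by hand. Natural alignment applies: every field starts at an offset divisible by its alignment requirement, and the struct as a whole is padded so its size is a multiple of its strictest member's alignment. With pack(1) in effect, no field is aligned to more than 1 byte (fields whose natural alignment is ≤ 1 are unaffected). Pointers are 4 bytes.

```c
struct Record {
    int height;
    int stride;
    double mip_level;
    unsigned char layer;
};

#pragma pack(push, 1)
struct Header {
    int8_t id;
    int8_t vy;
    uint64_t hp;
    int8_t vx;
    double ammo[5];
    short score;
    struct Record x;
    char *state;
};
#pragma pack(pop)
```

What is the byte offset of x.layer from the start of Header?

69

Record: height at 0 (size 4, align 4) → ends 4; stride at 4 (size 4, align 4) → ends 8; mip_level at 8 (size 8, align 8) → ends 16; layer at 16 (size 1, align 1) → ends 17; tail pad 7 to reach multiple of 8; total 24 bytes, alignment 8
id at 0 (size 1, align 1) → ends 1
vy at 1 (size 1, align 1) → ends 2
hp at 2 (size 8, align 1) → ends 10
vx at 10 (size 1, align 1) → ends 11
ammo at 11 (size 40, align 1) → ends 51
score at 51 (size 2, align 1) → ends 53
x at 53 (size 24, align 1) → ends 77
within Record: layer at 16
53 + 16 = 69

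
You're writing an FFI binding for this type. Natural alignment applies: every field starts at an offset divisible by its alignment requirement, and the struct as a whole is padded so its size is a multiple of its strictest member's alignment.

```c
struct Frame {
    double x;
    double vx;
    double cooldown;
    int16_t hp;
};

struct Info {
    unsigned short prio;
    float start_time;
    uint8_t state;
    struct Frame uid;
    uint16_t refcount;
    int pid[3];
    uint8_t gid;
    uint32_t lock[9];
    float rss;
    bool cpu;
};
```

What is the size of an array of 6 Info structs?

Frame: 0..8  x  (8B, 8-aligned); 8..16  vx  (8B, 8-aligned); 16..24  cooldown  (8B, 8-aligned); 24..26  hp  (2B, 2-aligned); 26..32  -- tail padding (6B); sizeof = 32, alignof = 8
0..2  prio  (2B, 2-aligned)
2..4  -- padding (2B)
4..8  start_time  (4B, 4-aligned)
8..9  state  (1B, 1-aligned)
9..16  -- padding (7B)
16..48  uid  (32B, 8-aligned)
48..50  refcount  (2B, 2-aligned)
50..52  -- padding (2B)
52..64  pid  (12B, 4-aligned)
64..65  gid  (1B, 1-aligned)
65..68  -- padding (3B)
68..104  lock  (36B, 4-aligned)
104..108  rss  (4B, 4-aligned)
108..109  cpu  (1B, 1-aligned)
109..112  -- tail padding (3B)
sizeof = 112, alignof = 8
array of 6: 6 × 112 = 672

672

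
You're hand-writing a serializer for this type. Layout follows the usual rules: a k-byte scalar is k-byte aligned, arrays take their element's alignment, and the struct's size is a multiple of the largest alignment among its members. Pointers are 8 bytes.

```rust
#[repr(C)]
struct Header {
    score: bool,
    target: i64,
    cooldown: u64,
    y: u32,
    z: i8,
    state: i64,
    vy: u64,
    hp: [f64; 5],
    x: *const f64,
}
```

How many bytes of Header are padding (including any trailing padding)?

10

0..1  score  (1B, 1-aligned)
1..8  -- padding (7B)
8..16  target  (8B, 8-aligned)
16..24  cooldown  (8B, 8-aligned)
24..28  y  (4B, 4-aligned)
28..29  z  (1B, 1-aligned)
29..32  -- padding (3B)
32..40  state  (8B, 8-aligned)
40..48  vy  (8B, 8-aligned)
48..88  hp  (40B, 8-aligned)
88..96  x  (8B, 8-aligned)
sizeof = 96, alignof = 8
data bytes 86, size 96 → padding 10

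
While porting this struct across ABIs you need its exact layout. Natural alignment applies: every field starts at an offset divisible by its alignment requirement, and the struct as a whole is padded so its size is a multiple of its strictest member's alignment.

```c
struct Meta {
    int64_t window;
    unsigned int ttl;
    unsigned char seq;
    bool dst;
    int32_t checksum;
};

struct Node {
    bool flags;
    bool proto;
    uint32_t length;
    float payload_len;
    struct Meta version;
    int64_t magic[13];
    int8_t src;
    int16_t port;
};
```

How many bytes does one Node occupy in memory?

Meta: window at 0 (size 8, align 8) → ends 8; ttl at 8 (size 4, align 4) → ends 12; seq at 12 (size 1, align 1) → ends 13; dst at 13 (size 1, align 1) → ends 14; pad 2 to align 4 for checksum; checksum at 16 (size 4, align 4) → ends 20; tail pad 4 to reach multiple of 8; total 24 bytes, alignment 8
flags at 0 (size 1, align 1) → ends 1
proto at 1 (size 1, align 1) → ends 2
pad 2 to align 4 for length
length at 4 (size 4, align 4) → ends 8
payload_len at 8 (size 4, align 4) → ends 12
pad 4 to align 8 for version
version at 16 (size 24, align 8) → ends 40
magic at 40 (size 104, align 8) → ends 144
src at 144 (size 1, align 1) → ends 145
pad 1 to align 2 for port
port at 146 (size 2, align 2) → ends 148
tail pad 4 to reach multiple of 8
total 152 bytes, alignment 8

152 bytes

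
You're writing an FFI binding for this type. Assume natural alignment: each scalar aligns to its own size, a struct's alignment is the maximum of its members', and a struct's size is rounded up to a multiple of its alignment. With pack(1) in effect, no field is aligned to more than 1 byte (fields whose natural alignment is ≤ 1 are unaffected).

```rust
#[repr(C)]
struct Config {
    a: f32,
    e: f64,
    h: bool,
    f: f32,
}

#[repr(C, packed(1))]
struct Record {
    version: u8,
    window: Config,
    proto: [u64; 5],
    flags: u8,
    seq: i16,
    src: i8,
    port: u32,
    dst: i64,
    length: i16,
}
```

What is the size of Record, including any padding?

Config: 0..4  a  (4B, 4-aligned); 4..8  -- padding (4B); 8..16  e  (8B, 8-aligned); 16..17  h  (1B, 1-aligned); 17..20  -- padding (3B); 20..24  f  (4B, 4-aligned); sizeof = 24, alignof = 8
0..1  version  (1B, 1-aligned)
1..25  window  (24B, 1-aligned)
25..65  proto  (40B, 1-aligned)
65..66  flags  (1B, 1-aligned)
66..68  seq  (2B, 1-aligned)
68..69  src  (1B, 1-aligned)
69..73  port  (4B, 1-aligned)
73..81  dst  (8B, 1-aligned)
81..83  length  (2B, 1-aligned)
sizeof = 83, alignof = 1

83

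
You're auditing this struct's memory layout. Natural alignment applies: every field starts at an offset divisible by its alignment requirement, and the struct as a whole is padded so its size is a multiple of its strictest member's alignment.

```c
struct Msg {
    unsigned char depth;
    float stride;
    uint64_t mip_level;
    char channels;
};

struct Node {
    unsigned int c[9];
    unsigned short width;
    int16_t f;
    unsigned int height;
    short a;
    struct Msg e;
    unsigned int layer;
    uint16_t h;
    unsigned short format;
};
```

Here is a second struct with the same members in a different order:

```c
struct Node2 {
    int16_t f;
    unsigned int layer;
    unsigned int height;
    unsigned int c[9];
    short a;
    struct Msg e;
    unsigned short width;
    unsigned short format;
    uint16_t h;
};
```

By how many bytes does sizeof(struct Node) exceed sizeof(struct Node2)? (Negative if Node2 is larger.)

Msg: 0..1  depth  (1B, 1-aligned); 1..4  -- padding (3B); 4..8  stride  (4B, 4-aligned); 8..16  mip_level  (8B, 8-aligned); 16..17  channels  (1B, 1-aligned); 17..24  -- tail padding (7B); sizeof = 24, alignof = 8
0..36  c  (36B, 4-aligned)
36..38  width  (2B, 2-aligned)
38..40  f  (2B, 2-aligned)
40..44  height  (4B, 4-aligned)
44..46  a  (2B, 2-aligned)
46..48  -- padding (2B)
48..72  e  (24B, 8-aligned)
72..76  layer  (4B, 4-aligned)
76..78  h  (2B, 2-aligned)
78..80  format  (2B, 2-aligned)
sizeof = 80, alignof = 8
— Node2 —
0..2  f  (2B, 2-aligned)
2..4  -- padding (2B)
4..8  layer  (4B, 4-aligned)
8..12  height  (4B, 4-aligned)
12..48  c  (36B, 4-aligned)
48..50  a  (2B, 2-aligned)
50..56  -- padding (6B)
56..80  e  (24B, 8-aligned)
80..82  width  (2B, 2-aligned)
82..84  format  (2B, 2-aligned)
84..86  h  (2B, 2-aligned)
86..88  -- tail padding (2B)
sizeof = 88, alignof = 8
80 − 88 = -8

-8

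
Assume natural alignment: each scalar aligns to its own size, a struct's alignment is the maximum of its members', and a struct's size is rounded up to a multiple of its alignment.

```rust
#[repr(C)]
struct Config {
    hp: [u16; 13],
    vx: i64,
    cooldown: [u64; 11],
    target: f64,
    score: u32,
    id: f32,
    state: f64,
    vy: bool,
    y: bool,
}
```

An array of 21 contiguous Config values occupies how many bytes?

@0: hp [26B, align 2] → 26
+6 pad (align 8)
@32: vx [8B, align 8] → 40
@40: cooldown [88B, align 8] → 128
@128: target [8B, align 8] → 136
@136: score [4B, align 4] → 140
@140: id [4B, align 4] → 144
@144: state [8B, align 8] → 152
@152: vy [1B, align 1] → 153
@153: y [1B, align 1] → 154
+6 tail pad (align 8)
size 160, align 8
array of 21: 21 × 160 = 3360

3360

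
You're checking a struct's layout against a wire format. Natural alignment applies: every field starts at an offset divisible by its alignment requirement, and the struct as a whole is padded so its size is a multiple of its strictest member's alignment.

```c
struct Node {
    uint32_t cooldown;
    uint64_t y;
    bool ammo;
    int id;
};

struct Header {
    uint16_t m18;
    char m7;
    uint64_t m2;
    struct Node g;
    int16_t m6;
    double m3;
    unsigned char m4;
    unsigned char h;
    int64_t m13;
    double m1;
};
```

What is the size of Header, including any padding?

Node: cooldown at 0 (size 4, align 4) → ends 4; pad 4 to align 8 for y; y at 8 (size 8, align 8) → ends 16; ammo at 16 (size 1, align 1) → ends 17; pad 3 to align 4 for id; id at 20 (size 4, align 4) → ends 24; total 24 bytes, alignment 8
m18 at 0 (size 2, align 2) → ends 2
m7 at 2 (size 1, align 1) → ends 3
pad 5 to align 8 for m2
m2 at 8 (size 8, align 8) → ends 16
g at 16 (size 24, align 8) → ends 40
m6 at 40 (size 2, align 2) → ends 42
pad 6 to align 8 for m3
m3 at 48 (size 8, align 8) → ends 56
m4 at 56 (size 1, align 1) → ends 57
h at 57 (size 1, align 1) → ends 58
pad 6 to align 8 for m13
m13 at 64 (size 8, align 8) → ends 72
m1 at 72 (size 8, align 8) → ends 80
total 80 bytes, alignment 8

80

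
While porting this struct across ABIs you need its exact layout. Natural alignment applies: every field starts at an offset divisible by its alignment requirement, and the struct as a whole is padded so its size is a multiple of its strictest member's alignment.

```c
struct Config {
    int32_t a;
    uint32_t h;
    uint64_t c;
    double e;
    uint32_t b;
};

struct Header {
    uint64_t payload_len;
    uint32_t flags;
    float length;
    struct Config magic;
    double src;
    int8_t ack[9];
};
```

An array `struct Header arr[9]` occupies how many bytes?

Config: a at 0 (size 4, align 4) → ends 4; h at 4 (size 4, align 4) → ends 8; c at 8 (size 8, align 8) → ends 16; e at 16 (size 8, align 8) → ends 24; b at 24 (size 4, align 4) → ends 28; tail pad 4 to reach multiple of 8; total 32 bytes, alignment 8
payload_len at 0 (size 8, align 8) → ends 8
flags at 8 (size 4, align 4) → ends 12
length at 12 (size 4, align 4) → ends 16
magic at 16 (size 32, align 8) → ends 48
src at 48 (size 8, align 8) → ends 56
ack at 56 (size 9, align 1) → ends 65
tail pad 7 to reach multiple of 8
total 72 bytes, alignment 8
array of 9: 9 × 72 = 648

648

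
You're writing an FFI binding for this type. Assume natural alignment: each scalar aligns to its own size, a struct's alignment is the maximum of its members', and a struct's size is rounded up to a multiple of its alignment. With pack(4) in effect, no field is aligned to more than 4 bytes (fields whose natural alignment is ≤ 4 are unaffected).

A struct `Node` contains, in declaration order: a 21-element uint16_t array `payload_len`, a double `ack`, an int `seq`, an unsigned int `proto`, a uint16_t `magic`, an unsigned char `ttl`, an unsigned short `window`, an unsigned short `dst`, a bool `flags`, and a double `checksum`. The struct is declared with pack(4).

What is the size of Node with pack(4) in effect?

80

@0: payload_len [42B, align 2] → 42
+2 pad (align 4)
@44: ack [8B, align 4] → 52
@52: seq [4B, align 4] → 56
@56: proto [4B, align 4] → 60
@60: magic [2B, align 2] → 62
@62: ttl [1B, align 1] → 63
+1 pad (align 2)
@64: window [2B, align 2] → 66
@66: dst [2B, align 2] → 68
@68: flags [1B, align 1] → 69
+3 pad (align 4)
@72: checksum [8B, align 4] → 80
size 80, align 4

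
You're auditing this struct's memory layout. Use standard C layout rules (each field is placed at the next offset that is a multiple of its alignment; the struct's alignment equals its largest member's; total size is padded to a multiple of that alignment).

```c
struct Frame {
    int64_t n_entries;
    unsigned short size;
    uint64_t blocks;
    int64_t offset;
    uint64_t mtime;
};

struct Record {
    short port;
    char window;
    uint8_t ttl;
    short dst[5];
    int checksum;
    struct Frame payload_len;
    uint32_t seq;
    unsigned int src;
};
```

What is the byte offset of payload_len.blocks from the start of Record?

Frame: @0: n_entries [8B, align 8] → 8; @8: size [2B, align 2] → 10; +6 pad (align 8); @16: blocks [8B, align 8] → 24; @24: offset [8B, align 8] → 32; @32: mtime [8B, align 8] → 40; size 40, align 8
@0: port [2B, align 2] → 2
@2: window [1B, align 1] → 3
@3: ttl [1B, align 1] → 4
@4: dst [10B, align 2] → 14
+2 pad (align 4)
@16: checksum [4B, align 4] → 20
+4 pad (align 8)
@24: payload_len [40B, align 8] → 64
within Frame: blocks at 16
24 + 16 = 40

40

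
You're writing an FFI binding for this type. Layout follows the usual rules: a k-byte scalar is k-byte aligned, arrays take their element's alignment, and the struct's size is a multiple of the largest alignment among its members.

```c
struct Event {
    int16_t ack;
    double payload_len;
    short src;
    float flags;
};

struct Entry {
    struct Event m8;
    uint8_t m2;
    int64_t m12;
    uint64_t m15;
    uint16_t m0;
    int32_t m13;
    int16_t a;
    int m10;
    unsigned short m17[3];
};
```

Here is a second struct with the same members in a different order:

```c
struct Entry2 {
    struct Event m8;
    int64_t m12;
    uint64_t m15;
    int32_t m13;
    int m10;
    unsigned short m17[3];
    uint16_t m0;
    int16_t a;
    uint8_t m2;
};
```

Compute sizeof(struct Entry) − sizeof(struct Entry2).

Event: 0..2  ack  (2B, 2-aligned); 2..8  -- padding (6B); 8..16  payload_len  (8B, 8-aligned); 16..18  src  (2B, 2-aligned); 18..20  -- padding (2B); 20..24  flags  (4B, 4-aligned); sizeof = 24, alignof = 8
0..24  m8  (24B, 8-aligned)
24..25  m2  (1B, 1-aligned)
25..32  -- padding (7B)
32..40  m12  (8B, 8-aligned)
40..48  m15  (8B, 8-aligned)
48..50  m0  (2B, 2-aligned)
50..52  -- padding (2B)
52..56  m13  (4B, 4-aligned)
56..58  a  (2B, 2-aligned)
58..60  -- padding (2B)
60..64  m10  (4B, 4-aligned)
64..70  m17  (6B, 2-aligned)
70..72  -- tail padding (2B)
sizeof = 72, alignof = 8
— Entry2 —
0..24  m8  (24B, 8-aligned)
24..32  m12  (8B, 8-aligned)
32..40  m15  (8B, 8-aligned)
40..44  m13  (4B, 4-aligned)
44..48  m10  (4B, 4-aligned)
48..54  m17  (6B, 2-aligned)
54..56  m0  (2B, 2-aligned)
56..58  a  (2B, 2-aligned)
58..59  m2  (1B, 1-aligned)
59..64  -- tail padding (5B)
sizeof = 64, alignof = 8
72 − 64 = 8

8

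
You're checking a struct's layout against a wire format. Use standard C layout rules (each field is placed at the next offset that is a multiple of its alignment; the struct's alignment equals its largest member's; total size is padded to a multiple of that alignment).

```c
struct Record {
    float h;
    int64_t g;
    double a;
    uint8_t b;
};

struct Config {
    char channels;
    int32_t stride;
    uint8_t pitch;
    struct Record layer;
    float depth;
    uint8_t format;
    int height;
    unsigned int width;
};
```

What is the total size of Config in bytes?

Record: 0..4  h  (4B, 4-aligned); 4..8  -- padding (4B); 8..16  g  (8B, 8-aligned); 16..24  a  (8B, 8-aligned); 24..25  b  (1B, 1-aligned); 25..32  -- tail padding (7B); sizeof = 32, alignof = 8
0..1  channels  (1B, 1-aligned)
1..4  -- padding (3B)
4..8  stride  (4B, 4-aligned)
8..9  pitch  (1B, 1-aligned)
9..16  -- padding (7B)
16..48  layer  (32B, 8-aligned)
48..52  depth  (4B, 4-aligned)
52..53  format  (1B, 1-aligned)
53..56  -- padding (3B)
56..60  height  (4B, 4-aligned)
60..64  width  (4B, 4-aligned)
sizeof = 64, alignof = 8

64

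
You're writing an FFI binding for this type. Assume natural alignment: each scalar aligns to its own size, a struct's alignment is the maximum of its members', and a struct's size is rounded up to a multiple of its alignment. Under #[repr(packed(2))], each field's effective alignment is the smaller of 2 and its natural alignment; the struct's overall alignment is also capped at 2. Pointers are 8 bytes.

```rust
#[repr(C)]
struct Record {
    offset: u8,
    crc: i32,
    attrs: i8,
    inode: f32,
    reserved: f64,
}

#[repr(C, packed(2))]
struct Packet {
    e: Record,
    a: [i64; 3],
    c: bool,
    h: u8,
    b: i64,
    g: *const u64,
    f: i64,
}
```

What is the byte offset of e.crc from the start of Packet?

Record: 0..1  offset  (1B, 1-aligned); 1..4  -- padding (3B); 4..8  crc  (4B, 4-aligned); 8..9  attrs  (1B, 1-aligned); 9..12  -- padding (3B); 12..16  inode  (4B, 4-aligned); 16..24  reserved  (8B, 8-aligned); sizeof = 24, alignof = 8
0..24  e  (24B, 2-aligned)
within Record: crc at 4
0 + 4 = 4

4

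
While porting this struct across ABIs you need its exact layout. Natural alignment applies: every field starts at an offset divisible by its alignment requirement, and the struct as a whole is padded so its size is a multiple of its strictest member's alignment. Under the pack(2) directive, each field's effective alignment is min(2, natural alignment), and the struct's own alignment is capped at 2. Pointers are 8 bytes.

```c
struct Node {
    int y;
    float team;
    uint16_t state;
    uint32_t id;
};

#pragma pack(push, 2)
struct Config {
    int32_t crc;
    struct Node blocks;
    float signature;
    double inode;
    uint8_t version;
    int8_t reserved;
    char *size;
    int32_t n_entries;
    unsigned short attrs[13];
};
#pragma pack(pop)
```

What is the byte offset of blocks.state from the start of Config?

12

Node: 0..4  y  (4B, 4-aligned); 4..8  team  (4B, 4-aligned); 8..10  state  (2B, 2-aligned); 10..12  -- padding (2B); 12..16  id  (4B, 4-aligned); sizeof = 16, alignof = 4
0..4  crc  (4B, 2-aligned)
4..20  blocks  (16B, 2-aligned)
within Node: state at 8
4 + 8 = 12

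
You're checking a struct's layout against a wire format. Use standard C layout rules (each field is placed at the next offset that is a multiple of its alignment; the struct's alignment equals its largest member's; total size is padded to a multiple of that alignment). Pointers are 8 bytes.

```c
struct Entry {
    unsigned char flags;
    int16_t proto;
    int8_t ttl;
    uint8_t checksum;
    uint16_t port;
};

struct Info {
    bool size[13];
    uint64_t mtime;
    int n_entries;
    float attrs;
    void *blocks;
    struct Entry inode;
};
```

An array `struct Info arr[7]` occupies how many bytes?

336

Entry: flags at 0 (size 1, align 1) → ends 1; pad 1 to align 2 for proto; proto at 2 (size 2, align 2) → ends 4; ttl at 4 (size 1, align 1) → ends 5; checksum at 5 (size 1, align 1) → ends 6; port at 6 (size 2, align 2) → ends 8; total 8 bytes, alignment 2
size at 0 (size 13, align 1) → ends 13
pad 3 to align 8 for mtime
mtime at 16 (size 8, align 8) → ends 24
n_entries at 24 (size 4, align 4) → ends 28
attrs at 28 (size 4, align 4) → ends 32
blocks at 32 (size 8, align 8) → ends 40
inode at 40 (size 8, align 2) → ends 48
total 48 bytes, alignment 8
array of 7: 7 × 48 = 336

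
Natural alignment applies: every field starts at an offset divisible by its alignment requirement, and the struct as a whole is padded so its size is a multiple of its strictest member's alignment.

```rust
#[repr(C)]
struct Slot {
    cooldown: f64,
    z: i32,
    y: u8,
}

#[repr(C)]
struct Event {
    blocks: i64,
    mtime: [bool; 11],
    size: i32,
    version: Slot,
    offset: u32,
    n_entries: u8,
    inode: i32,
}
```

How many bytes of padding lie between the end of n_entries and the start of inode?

3

Slot: @0: cooldown [8B, align 8] → 8; @8: z [4B, align 4] → 12; @12: y [1B, align 1] → 13; +3 tail pad (align 8); size 16, align 8
@0: blocks [8B, align 8] → 8
@8: mtime [11B, align 1] → 19
+1 pad (align 4)
@20: size [4B, align 4] → 24
@24: version [16B, align 8] → 40
@40: offset [4B, align 4] → 44
@44: n_entries [1B, align 1] → 45
+3 pad (align 4)
@48: inode [4B, align 4] → 52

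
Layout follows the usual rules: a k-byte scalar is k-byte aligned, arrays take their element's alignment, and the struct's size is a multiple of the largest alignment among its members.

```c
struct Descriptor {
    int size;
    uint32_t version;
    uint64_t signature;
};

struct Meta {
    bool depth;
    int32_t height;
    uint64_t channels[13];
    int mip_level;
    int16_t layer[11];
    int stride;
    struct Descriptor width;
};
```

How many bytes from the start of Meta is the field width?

144

Descriptor: size at 0 (size 4, align 4) → ends 4; version at 4 (size 4, align 4) → ends 8; signature at 8 (size 8, align 8) → ends 16; total 16 bytes, alignment 8
depth at 0 (size 1, align 1) → ends 1
pad 3 to align 4 for height
height at 4 (size 4, align 4) → ends 8
channels at 8 (size 104, align 8) → ends 112
mip_level at 112 (size 4, align 4) → ends 116
layer at 116 (size 22, align 2) → ends 138
pad 2 to align 4 for stride
stride at 140 (size 4, align 4) → ends 144
width at 144 (size 16, align 8) → ends 160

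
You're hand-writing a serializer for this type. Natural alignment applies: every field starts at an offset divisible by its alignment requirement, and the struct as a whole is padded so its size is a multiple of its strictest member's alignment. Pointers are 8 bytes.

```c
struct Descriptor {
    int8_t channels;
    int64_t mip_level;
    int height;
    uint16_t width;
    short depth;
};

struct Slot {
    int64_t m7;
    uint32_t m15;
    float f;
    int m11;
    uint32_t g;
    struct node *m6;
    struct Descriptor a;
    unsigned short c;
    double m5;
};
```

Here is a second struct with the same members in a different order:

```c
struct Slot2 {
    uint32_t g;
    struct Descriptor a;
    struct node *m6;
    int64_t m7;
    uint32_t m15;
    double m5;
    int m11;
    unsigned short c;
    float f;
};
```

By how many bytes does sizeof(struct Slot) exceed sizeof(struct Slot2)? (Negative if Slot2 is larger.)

Descriptor: @0: channels [1B, align 1] → 1; +7 pad (align 8); @8: mip_level [8B, align 8] → 16; @16: height [4B, align 4] → 20; @20: width [2B, align 2] → 22; @22: depth [2B, align 2] → 24; size 24, align 8
@0: m7 [8B, align 8] → 8
@8: m15 [4B, align 4] → 12
@12: f [4B, align 4] → 16
@16: m11 [4B, align 4] → 20
@20: g [4B, align 4] → 24
@24: m6 [8B, align 8] → 32
@32: a [24B, align 8] → 56
@56: c [2B, align 2] → 58
+6 pad (align 8)
@64: m5 [8B, align 8] → 72
size 72, align 8
— Slot2 —
@0: g [4B, align 4] → 4
+4 pad (align 8)
@8: a [24B, align 8] → 32
@32: m6 [8B, align 8] → 40
@40: m7 [8B, align 8] → 48
@48: m15 [4B, align 4] → 52
+4 pad (align 8)
@56: m5 [8B, align 8] → 64
@64: m11 [4B, align 4] → 68
@68: c [2B, align 2] → 70
+2 pad (align 4)
@72: f [4B, align 4] → 76
+4 tail pad (align 8)
size 80, align 8
72 − 80 = -8

-8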